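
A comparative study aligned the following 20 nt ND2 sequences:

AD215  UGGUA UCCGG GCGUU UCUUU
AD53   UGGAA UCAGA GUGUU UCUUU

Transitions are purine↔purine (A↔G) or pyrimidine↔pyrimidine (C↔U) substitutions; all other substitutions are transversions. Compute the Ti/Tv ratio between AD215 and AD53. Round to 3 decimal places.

1.000

Mismatches occur at site 4 (U/A, transversion), site 8 (C/A, transversion), site 10 (G/A, transition), site 12 (C/U, transition).
Of the 4 differences, 2 transitions and 2 transversions, so Ti/Tv = 2/2 = 1.000.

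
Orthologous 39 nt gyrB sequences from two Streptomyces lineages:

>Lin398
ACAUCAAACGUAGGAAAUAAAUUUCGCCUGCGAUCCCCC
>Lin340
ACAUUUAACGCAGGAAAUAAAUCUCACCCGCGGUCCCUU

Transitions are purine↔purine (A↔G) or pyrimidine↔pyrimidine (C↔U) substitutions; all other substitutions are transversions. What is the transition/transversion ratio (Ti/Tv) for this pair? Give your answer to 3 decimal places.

Mismatches occur at site 5 (C→U, transition), site 6 (A→U, transversion), site 11 (U→C, transition), site 23 (U→C, transition), site 26 (G→A, transition), site 29 (U→C, transition), site 33 (A→G, transition), site 38 (C→U, transition), site 39 (C→U, transition).
Of the 9 differences, 8 transitions and 1 transversion, so Ti/Tv = 8/1 = 8.000.

8.000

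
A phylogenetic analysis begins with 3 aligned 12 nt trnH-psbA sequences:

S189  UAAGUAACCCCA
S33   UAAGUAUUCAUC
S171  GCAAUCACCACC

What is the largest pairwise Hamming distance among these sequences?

7

Pairwise Hamming distances:
  S189 vs S33: 5
  S189 vs S171: 6
  S33 vs S171: 7
The largest is 7, between S33 and S171.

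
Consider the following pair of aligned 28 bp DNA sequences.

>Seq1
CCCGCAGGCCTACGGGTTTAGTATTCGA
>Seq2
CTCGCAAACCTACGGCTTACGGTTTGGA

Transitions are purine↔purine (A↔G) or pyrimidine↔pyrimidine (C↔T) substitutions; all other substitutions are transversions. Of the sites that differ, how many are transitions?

Differing sites — 2:C/T (Ti); 7:G/A (Ti); 8:G/A (Ti); 16:G/C (Tv); 19:T/A (Tv); 20:A/C (Tv); 22:T/G (Tv); 23:A/T (Tv); 26:C/G (Tv).
Of the 9 differences, 3 transitions and 6 transversions, so the answer is 3.

3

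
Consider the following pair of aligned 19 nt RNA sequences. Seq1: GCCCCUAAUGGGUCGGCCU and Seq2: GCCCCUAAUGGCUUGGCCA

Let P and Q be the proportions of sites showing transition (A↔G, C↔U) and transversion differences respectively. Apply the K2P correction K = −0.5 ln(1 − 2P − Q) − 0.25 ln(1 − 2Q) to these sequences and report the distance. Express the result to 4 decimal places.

Differing sites — 12:G/C (Tv); 14:C/U (Ti); 19:U/A (Tv).
Of the 3 differences, 1 transition and 2 transversions over 19 sites: P = 1/19 = 0.052632, Q = 2/19 = 0.105263.
d = −0.5·ln(0.789473) − 0.25·ln(0.789474) = −0.5·(-0.236390) − 0.25·(-0.236388) = 0.1773.

0.1773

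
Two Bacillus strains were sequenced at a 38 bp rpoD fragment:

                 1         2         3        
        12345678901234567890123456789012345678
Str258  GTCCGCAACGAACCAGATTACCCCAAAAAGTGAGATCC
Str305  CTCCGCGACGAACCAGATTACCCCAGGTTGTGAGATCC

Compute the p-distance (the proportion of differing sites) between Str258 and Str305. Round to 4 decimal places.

0.1579

The sequences differ at positions 1 (G/C), 7 (A/G), 26 (A/G), 27 (A/G), 28 (A/T), 29 (A/T).
There are 6 differences over 38 sites, so p = 6/38 = 0.1579.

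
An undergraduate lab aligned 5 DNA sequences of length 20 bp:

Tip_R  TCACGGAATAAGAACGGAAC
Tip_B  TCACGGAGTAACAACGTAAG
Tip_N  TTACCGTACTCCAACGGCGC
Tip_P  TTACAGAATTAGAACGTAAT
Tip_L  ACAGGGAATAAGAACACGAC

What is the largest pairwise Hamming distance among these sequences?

13

Pairwise Hamming distances:
  Tip_R vs Tip_B: 4
  Tip_R vs Tip_N: 9
  Tip_R vs Tip_P: 5
  Tip_R vs Tip_L: 5
  Tip_B vs Tip_N: 11
  Tip_B vs Tip_P: 6
  Tip_B vs Tip_L: 8
  Tip_N vs Tip_P: 9
  Tip_N vs Tip_L: 13
  Tip_P vs Tip_L: 9
The largest is 13, between Tip_N and Tip_L.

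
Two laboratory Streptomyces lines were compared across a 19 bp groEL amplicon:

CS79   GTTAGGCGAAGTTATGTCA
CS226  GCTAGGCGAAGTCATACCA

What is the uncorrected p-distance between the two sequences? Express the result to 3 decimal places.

Mismatches occur at site 2 (T→C), site 13 (T→C), site 16 (G→A), site 17 (T→C).
There are 4 differences over 19 sites, so p = 4/19 = 0.211.

0.211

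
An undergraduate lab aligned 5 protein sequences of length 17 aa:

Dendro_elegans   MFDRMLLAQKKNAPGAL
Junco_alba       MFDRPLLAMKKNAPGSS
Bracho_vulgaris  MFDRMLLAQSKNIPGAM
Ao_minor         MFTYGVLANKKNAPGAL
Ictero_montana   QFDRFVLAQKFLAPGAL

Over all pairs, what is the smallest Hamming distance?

3

Pairwise Hamming distances:
  Dendro_elegans vs Junco_alba: 4
  Dendro_elegans vs Bracho_vulgaris: 3
  Dendro_elegans vs Ao_minor: 5
  Dendro_elegans vs Ictero_montana: 5
  Junco_alba vs Bracho_vulgaris: 6
  Junco_alba vs Ao_minor: 7
  Junco_alba vs Ictero_montana: 8
  Bracho_vulgaris vs Ao_minor: 8
  Bracho_vulgaris vs Ictero_montana: 8
  Ao_minor vs Ictero_montana: 7
The smallest is 3, between Dendro_elegans and Bracho_vulgaris.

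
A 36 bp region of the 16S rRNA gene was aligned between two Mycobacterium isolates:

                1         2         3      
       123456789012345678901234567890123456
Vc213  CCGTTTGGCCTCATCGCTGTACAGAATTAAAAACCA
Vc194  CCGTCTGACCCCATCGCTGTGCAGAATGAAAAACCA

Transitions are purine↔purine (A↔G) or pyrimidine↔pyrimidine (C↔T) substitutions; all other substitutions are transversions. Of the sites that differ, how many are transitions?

Mismatches occur at site 5 (T↔C, transition), site 8 (G↔A, transition), site 11 (T↔C, transition), site 21 (A↔G, transition), site 28 (T↔G, transversion).
Of the 5 differences, 4 transitions and 1 transversion, so the answer is 4.

4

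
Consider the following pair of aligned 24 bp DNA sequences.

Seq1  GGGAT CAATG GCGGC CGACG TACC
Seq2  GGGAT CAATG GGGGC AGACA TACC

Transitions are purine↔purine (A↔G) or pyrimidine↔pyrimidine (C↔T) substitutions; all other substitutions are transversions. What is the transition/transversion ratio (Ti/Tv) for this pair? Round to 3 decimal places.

0.500

The sequences differ at positions 12 (C/G, transversion), 16 (C/A, transversion), 20 (G/A, transition).
Of the 3 differences, 1 transition and 2 transversions, so Ti/Tv = 1/2 = 0.500.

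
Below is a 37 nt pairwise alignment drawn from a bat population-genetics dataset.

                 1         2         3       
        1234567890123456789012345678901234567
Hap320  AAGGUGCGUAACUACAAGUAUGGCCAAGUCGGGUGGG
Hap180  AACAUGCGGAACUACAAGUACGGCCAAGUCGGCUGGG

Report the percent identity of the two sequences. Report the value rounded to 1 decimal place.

86.5%

Differing sites — 3:G/C; 4:G/A; 9:U/G; 21:U/C; 33:G/C.
32 of the 37 sites match, so the percent identity is 32/37 × 100 = 86.5%.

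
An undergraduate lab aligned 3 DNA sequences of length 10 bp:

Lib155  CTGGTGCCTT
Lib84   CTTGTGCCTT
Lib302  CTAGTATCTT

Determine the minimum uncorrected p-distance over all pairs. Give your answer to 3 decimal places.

Pairwise Hamming distances:
  Lib155 vs Lib84: 1
  Lib155 vs Lib302: 3
  Lib84 vs Lib302: 3
The smallest is 1 mismatch, between Lib155 and Lib84; p = 1/10 = 0.100.

0.100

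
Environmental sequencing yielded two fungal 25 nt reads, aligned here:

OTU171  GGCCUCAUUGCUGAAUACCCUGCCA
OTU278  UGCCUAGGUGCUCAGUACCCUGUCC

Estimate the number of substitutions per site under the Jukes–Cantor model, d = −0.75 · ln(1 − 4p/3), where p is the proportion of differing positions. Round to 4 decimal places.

0.4172

Differing sites — 1:G/U; 6:C/A; 7:A/G; 8:U/G; 13:G/C; 15:A/G; 23:C/U; 25:A/C.
p = 8/25 = 0.320000.
d = −0.75 · ln(1 − (4/3)·0.320000) = −0.75 · ln(0.573333) = −0.75 · (-0.556289) = 0.4172.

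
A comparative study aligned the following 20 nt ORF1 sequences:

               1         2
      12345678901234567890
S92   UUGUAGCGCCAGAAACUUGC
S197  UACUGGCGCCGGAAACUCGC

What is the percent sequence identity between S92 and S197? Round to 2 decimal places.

75.00%

Mismatches occur at site 2 (U/A), site 3 (G/C), site 5 (A/G), site 11 (A/G), site 18 (U/C).
15 of the 20 sites match, so the percent identity is 15/20 × 100 = 75.00%.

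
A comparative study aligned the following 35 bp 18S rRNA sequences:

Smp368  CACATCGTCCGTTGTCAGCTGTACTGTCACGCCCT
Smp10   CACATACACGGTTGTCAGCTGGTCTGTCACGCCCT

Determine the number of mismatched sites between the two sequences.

Mismatches occur at site 6 (C/A), site 7 (G/C), site 8 (T/A), site 10 (C/G), site 22 (T/G), site 23 (A/T).
That gives 6 mismatches out of 35 aligned sites, so the Hamming distance is 6.

6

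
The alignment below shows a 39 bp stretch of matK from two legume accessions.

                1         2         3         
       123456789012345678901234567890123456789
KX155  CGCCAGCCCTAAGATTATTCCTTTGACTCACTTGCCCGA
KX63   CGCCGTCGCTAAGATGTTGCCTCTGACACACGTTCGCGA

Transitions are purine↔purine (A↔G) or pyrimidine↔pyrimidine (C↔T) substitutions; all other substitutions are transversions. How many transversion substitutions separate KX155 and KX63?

The sequences differ at positions 5 (A/G, transition), 6 (G/T, transversion), 8 (C/G, transversion), 16 (T/G, transversion), 17 (A/T, transversion), 19 (T/G, transversion), 23 (T/C, transition), 28 (T/A, transversion), 32 (T/G, transversion), 34 (G/T, transversion), 36 (C/G, transversion).
Of the 11 differences, 2 transitions and 9 transversions, so the answer is 9.

9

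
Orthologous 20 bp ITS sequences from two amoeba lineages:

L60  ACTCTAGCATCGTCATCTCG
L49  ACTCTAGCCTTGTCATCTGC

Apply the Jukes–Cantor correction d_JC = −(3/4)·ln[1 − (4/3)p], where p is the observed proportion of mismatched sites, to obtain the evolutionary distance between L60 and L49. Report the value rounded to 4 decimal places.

Mismatches occur at site 9 (A↔C), site 11 (C↔T), site 19 (C↔G), site 20 (G↔C).
p = 4/20 = 0.200000.
d = −0.75 · ln(1 − (4/3)·0.200000) = −0.75 · ln(0.733333) = −0.75 · (-0.310155) = 0.2326.

0.2326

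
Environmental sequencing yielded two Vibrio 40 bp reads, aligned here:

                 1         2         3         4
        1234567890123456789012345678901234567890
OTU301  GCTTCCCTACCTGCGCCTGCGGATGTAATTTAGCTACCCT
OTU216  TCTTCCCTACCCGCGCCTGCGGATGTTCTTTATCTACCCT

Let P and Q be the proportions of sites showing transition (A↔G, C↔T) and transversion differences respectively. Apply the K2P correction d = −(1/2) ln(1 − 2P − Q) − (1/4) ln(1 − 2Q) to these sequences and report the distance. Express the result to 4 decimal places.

Mismatches occur at site 1 (G→T, transversion), site 12 (T→C, transition), site 27 (A→T, transversion), site 28 (A→C, transversion), site 33 (G→T, transversion).
Of the 5 differences, 1 transition and 4 transversions over 40 sites: P = 1/40 = 0.025000, Q = 4/40 = 0.100000.
d = −0.5·ln(0.850000) − 0.25·ln(0.800000) = −0.5·(-0.162519) − 0.25·(-0.223144) = 0.1370.

0.1370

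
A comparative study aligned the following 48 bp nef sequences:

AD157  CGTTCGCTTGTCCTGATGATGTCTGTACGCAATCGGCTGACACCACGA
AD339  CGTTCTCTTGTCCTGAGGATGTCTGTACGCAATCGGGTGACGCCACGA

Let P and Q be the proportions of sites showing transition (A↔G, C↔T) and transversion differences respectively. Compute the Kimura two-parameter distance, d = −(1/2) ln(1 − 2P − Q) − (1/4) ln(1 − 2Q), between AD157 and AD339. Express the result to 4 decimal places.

0.0884

Mismatches occur at site 6 (G→T, transversion), site 17 (T→G, transversion), site 37 (C→G, transversion), site 42 (A→G, transition).
Of the 4 differences, 1 transition and 3 transversions over 48 sites: P = 1/48 = 0.020833, Q = 3/48 = 0.062500.
d = −0.5·ln(0.895834) − 0.25·ln(0.875000) = −0.5·(-0.110000) − 0.25·(-0.133531) = 0.0884.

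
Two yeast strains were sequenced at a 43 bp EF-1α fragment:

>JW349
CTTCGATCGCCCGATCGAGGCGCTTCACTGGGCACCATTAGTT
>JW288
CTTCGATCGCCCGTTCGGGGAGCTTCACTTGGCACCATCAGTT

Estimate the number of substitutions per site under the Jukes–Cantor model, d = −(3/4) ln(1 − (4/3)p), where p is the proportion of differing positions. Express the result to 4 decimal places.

The sequences differ at positions 14 (A/T), 18 (A/G), 21 (C/A), 30 (G/T), 39 (T/C).
p = 5/43 = 0.116279.
d = −0.75 · ln(1 − (4/3)·0.116279) = −0.75 · ln(0.844961) = −0.75 · (-0.168465) = 0.1263.

0.1263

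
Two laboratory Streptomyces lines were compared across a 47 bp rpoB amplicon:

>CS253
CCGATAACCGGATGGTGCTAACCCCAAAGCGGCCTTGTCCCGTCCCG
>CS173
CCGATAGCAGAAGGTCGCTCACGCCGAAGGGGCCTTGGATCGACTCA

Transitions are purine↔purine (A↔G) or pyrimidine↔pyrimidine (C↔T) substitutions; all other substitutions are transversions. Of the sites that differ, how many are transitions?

Mismatches occur at site 7 (A/G, transition), site 9 (C/A, transversion), site 11 (G/A, transition), site 13 (T/G, transversion), site 15 (G/T, transversion), site 16 (T/C, transition), site 20 (A/C, transversion), site 23 (C/G, transversion), site 26 (A/G, transition), site 30 (C/G, transversion), site 38 (T/G, transversion), site 39 (C/A, transversion), site 40 (C/T, transition), site 43 (T/A, transversion), site 45 (C/T, transition), site 47 (G/A, transition).
Of the 16 differences, 7 transitions and 9 transversions, so the answer is 7.

7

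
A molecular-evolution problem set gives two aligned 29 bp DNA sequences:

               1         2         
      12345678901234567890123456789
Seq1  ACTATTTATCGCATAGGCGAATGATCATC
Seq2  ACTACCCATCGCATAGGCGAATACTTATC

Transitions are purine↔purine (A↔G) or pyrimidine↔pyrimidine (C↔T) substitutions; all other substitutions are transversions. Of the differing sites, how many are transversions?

1

Differing sites — 5:T/C (Ti); 6:T/C (Ti); 7:T/C (Ti); 23:G/A (Ti); 24:A/C (Tv); 26:C/T (Ti).
Of the 6 differences, 5 transitions and 1 transversion, so the answer is 1.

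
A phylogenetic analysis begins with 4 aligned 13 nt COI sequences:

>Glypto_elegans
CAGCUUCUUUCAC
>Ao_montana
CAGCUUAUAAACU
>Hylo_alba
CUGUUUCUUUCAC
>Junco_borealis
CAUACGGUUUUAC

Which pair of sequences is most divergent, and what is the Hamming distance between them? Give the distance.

Pairwise Hamming distances:
  Glypto_elegans vs Ao_montana: 6
  Glypto_elegans vs Hylo_alba: 2
  Glypto_elegans vs Junco_borealis: 6
  Ao_montana vs Hylo_alba: 8
  Ao_montana vs Junco_borealis: 10
  Hylo_alba vs Junco_borealis: 7
The largest is 10, between Ao_montana and Junco_borealis.

10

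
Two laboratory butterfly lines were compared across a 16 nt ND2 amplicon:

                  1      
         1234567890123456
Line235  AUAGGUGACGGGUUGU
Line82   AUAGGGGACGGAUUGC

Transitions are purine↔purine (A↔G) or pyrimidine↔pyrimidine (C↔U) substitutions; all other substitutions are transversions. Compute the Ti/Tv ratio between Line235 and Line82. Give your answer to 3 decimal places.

2.000

Mismatches occur at site 6 (U/G, transversion), site 12 (G/A, transition), site 16 (U/C, transition).
Of the 3 differences, 2 transitions and 1 transversion, so Ti/Tv = 2/1 = 2.000.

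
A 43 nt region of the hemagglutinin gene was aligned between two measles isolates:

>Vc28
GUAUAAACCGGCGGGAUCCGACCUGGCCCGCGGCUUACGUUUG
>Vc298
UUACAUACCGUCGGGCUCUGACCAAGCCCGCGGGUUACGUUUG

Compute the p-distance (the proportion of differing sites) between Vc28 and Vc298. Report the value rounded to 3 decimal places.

The sequences differ at positions 1 (G/U), 4 (U/C), 6 (A/U), 11 (G/U), 16 (A/C), 19 (C/U), 24 (U/A), 25 (G/A), 34 (C/G).
There are 9 differences over 43 sites, so p = 9/43 = 0.209.

0.209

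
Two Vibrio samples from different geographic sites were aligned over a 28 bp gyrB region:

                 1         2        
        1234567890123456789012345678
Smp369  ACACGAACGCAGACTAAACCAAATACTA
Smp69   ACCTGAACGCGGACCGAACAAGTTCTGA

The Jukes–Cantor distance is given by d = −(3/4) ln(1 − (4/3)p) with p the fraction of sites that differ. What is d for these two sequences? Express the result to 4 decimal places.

0.5565

Mismatches occur at site 3 (A→C), site 4 (C→T), site 11 (A→G), site 15 (T→C), site 16 (A→G), site 20 (C→A), site 22 (A→G), site 23 (A→T), site 25 (A→C), site 26 (C→T), site 27 (T→G).
p = 11/28 = 0.392857.
d = −0.75 · ln(1 − (4/3)·0.392857) = −0.75 · ln(0.476191) = −0.75 · (-0.741936) = 0.5565.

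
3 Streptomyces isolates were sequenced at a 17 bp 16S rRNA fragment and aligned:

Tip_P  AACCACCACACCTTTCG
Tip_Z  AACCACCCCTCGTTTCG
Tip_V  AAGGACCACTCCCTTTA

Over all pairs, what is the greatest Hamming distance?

Pairwise Hamming distances:
  Tip_P vs Tip_Z: 3
  Tip_P vs Tip_V: 6
  Tip_Z vs Tip_V: 7
The largest is 7, between Tip_Z and Tip_V.

7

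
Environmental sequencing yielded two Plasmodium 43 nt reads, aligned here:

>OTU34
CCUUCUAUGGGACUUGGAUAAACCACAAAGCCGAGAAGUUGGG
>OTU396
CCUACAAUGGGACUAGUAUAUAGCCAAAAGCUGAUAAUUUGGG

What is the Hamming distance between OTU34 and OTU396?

11

Mismatches occur at site 4 (U/A), site 6 (U/A), site 15 (U/A), site 17 (G/U), site 21 (A/U), site 23 (C/G), site 25 (A/C), site 26 (C/A), site 32 (C/U), site 35 (G/U), site 38 (G/U).
That gives 11 mismatches out of 43 aligned sites, so the Hamming distance is 11.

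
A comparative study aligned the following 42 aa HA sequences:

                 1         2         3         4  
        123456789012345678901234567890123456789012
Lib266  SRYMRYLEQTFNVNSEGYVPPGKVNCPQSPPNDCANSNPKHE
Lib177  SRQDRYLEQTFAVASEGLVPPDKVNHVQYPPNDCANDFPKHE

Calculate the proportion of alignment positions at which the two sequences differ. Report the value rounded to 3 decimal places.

The sequences differ at positions 3 (Y/Q), 4 (M/D), 12 (N/A), 14 (N/A), 18 (Y/L), 22 (G/D), 26 (C/H), 27 (P/V), 29 (S/Y), 37 (S/D), 38 (N/F).
There are 11 differences over 42 sites, so p = 11/42 = 0.262.

0.262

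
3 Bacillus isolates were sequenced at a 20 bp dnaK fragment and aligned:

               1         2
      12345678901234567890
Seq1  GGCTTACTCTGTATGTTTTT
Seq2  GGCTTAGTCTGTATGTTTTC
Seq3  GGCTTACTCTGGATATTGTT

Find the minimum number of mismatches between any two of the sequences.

Pairwise Hamming distances:
  Seq1 vs Seq2: 2
  Seq1 vs Seq3: 3
  Seq2 vs Seq3: 5
The smallest is 2, between Seq1 and Seq2.

2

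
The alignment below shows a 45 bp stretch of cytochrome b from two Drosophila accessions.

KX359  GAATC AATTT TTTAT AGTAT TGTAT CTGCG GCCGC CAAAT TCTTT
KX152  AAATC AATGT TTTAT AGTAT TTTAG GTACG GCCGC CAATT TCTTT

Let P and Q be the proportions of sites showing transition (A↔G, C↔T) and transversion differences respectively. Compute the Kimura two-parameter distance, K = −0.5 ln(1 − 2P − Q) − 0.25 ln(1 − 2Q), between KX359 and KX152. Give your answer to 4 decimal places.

The sequences differ at positions 1 (G/A, transition), 9 (T/G, transversion), 22 (G/T, transversion), 25 (T/G, transversion), 26 (C/G, transversion), 28 (G/A, transition), 39 (A/T, transversion).
Of the 7 differences, 2 transitions and 5 transversions over 45 sites: P = 2/45 = 0.044444, Q = 5/45 = 0.111111.
d = −0.5·ln(0.800001) − 0.25·ln(0.777778) = −0.5·(-0.223142) − 0.25·(-0.251314) = 0.1744.

0.1744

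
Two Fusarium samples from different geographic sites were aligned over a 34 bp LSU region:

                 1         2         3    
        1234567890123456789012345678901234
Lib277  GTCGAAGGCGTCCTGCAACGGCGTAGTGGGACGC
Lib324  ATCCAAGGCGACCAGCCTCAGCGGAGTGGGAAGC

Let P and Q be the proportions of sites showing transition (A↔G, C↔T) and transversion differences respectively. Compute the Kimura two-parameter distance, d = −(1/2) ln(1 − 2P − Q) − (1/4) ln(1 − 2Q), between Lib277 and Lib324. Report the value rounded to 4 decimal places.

The sequences differ at positions 1 (G/A, transition), 4 (G/C, transversion), 11 (T/A, transversion), 14 (T/A, transversion), 17 (A/C, transversion), 18 (A/T, transversion), 20 (G/A, transition), 24 (T/G, transversion), 32 (C/A, transversion).
Of the 9 differences, 2 transitions and 7 transversions over 34 sites: P = 2/34 = 0.058824, Q = 7/34 = 0.205882.
d = −0.5·ln(0.676470) − 0.25·ln(0.588236) = −0.5·(-0.390867) − 0.25·(-0.530627) = 0.3281.

0.3281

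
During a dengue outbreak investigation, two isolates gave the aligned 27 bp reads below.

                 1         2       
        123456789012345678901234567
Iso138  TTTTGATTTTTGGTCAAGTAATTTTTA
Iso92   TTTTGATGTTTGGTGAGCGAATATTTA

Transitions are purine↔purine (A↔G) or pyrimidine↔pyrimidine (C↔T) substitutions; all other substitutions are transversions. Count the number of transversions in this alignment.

Differing sites — 8:T/G (Tv); 15:C/G (Tv); 17:A/G (Ti); 18:G/C (Tv); 19:T/G (Tv); 23:T/A (Tv).
Of the 6 differences, 1 transition and 5 transversions, so the answer is 5.

5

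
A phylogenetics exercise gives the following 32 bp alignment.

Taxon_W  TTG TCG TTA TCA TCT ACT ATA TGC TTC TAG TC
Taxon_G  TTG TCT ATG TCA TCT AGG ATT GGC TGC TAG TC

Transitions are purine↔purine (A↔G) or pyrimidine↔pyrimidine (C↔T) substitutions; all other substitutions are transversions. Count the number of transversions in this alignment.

7

Differing sites — 6:G/T (Tv); 7:T/A (Tv); 9:A/G (Ti); 17:C/G (Tv); 18:T/G (Tv); 21:A/T (Tv); 22:T/G (Tv); 26:T/G (Tv).
Of the 8 differences, 1 transition and 7 transversions, so the answer is 7.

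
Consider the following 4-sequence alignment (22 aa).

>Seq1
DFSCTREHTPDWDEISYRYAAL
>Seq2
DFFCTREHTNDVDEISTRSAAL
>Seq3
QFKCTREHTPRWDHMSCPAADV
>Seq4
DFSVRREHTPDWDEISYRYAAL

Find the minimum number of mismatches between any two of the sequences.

2

Pairwise Hamming distances:
  Seq1 vs Seq2: 5
  Seq1 vs Seq3: 10
  Seq1 vs Seq4: 2
  Seq2 vs Seq3: 12
  Seq2 vs Seq4: 7
  Seq3 vs Seq4: 12
The smallest is 2, between Seq1 and Seq4.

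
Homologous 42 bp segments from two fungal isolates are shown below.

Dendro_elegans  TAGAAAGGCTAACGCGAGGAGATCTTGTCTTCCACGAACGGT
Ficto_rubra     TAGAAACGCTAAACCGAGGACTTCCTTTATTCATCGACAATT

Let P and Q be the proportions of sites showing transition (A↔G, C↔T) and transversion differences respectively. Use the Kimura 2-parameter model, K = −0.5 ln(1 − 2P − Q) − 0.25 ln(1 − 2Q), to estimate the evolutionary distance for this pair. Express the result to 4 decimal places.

The sequences differ at positions 7 (G/C, transversion), 13 (C/A, transversion), 14 (G/C, transversion), 21 (G/C, transversion), 22 (A/T, transversion), 25 (T/C, transition), 27 (G/T, transversion), 29 (C/A, transversion), 33 (C/A, transversion), 34 (A/T, transversion), 38 (A/C, transversion), 39 (C/A, transversion), 40 (G/A, transition), 41 (G/T, transversion).
Of the 14 differences, 2 transitions and 12 transversions over 42 sites: P = 2/42 = 0.047619, Q = 12/42 = 0.285714.
d = −0.5·ln(0.619048) − 0.25·ln(0.428572) = −0.5·(-0.479572) − 0.25·(-0.847297) = 0.4516.

0.4516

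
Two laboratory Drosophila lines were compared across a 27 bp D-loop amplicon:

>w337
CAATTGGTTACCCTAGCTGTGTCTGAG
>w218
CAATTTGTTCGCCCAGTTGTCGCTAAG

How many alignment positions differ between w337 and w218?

8

Mismatches occur at site 6 (G→T), site 10 (A→C), site 11 (C→G), site 14 (T→C), site 17 (C→T), site 21 (G→C), site 22 (T→G), site 25 (G→A).
That gives 8 mismatches out of 27 aligned sites, so the Hamming distance is 8.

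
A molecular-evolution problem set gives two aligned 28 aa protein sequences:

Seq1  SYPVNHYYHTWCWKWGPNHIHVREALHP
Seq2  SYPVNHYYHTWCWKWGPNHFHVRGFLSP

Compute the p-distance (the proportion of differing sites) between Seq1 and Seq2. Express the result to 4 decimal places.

0.1429

Differing sites — 20:I/F; 24:E/G; 25:A/F; 27:H/S.
There are 4 differences over 28 sites, so p = 4/28 = 0.1429.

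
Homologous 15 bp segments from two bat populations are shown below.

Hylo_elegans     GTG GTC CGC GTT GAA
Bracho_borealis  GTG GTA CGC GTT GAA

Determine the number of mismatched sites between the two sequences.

A single mismatch occurs at site 6 (C↔A).
That gives 1 mismatch out of 15 aligned sites, so the Hamming distance is 1.

1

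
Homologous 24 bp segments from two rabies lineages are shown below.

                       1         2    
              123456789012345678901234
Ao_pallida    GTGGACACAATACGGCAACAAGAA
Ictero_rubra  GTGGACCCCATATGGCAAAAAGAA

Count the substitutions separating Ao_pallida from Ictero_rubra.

4

The sequences differ at positions 7 (A/C), 9 (A/C), 13 (C/T), 19 (C/A).
That gives 4 mismatches out of 24 aligned sites, so the Hamming distance is 4.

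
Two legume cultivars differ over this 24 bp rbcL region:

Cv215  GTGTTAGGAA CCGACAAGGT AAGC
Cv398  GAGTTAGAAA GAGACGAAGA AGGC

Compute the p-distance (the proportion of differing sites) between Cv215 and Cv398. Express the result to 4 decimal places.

Differing sites — 2:T/A; 8:G/A; 11:C/G; 12:C/A; 16:A/G; 18:G/A; 20:T/A; 22:A/G.
There are 8 differences over 24 sites, so p = 8/24 = 0.3333.

0.3333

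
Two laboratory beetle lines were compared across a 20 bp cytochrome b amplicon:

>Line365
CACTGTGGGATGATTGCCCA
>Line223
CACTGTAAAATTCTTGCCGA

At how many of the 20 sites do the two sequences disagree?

The sequences differ at positions 7 (G/A), 8 (G/A), 9 (G/A), 12 (G/T), 13 (A/C), 19 (C/G).
That gives 6 mismatches out of 20 aligned sites, so the Hamming distance is 6.

6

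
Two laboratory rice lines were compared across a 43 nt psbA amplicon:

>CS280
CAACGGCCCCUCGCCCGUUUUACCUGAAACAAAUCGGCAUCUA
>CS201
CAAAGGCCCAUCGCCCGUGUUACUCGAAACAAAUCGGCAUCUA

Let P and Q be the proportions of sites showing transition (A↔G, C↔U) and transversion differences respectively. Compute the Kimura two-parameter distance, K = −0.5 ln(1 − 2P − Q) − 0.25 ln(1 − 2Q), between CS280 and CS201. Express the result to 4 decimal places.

Mismatches occur at site 4 (C↔A, transversion), site 10 (C↔A, transversion), site 19 (U↔G, transversion), site 24 (C↔U, transition), site 25 (U↔C, transition).
Of the 5 differences, 2 transitions and 3 transversions over 43 sites: P = 2/43 = 0.046512, Q = 3/43 = 0.069767.
d = −0.5·ln(0.837209) − 0.25·ln(0.860466) = −0.5·(-0.177682) − 0.25·(-0.150281) = 0.1264.

0.1264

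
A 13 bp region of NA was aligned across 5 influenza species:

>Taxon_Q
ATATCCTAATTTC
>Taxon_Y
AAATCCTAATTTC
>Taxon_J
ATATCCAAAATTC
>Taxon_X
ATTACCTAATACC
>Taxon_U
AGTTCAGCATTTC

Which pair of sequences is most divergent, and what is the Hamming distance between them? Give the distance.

Pairwise Hamming distances:
  Taxon_Q vs Taxon_Y: 1
  Taxon_Q vs Taxon_J: 2
  Taxon_Q vs Taxon_X: 4
  Taxon_Q vs Taxon_U: 5
  Taxon_Y vs Taxon_J: 3
  Taxon_Y vs Taxon_X: 5
  Taxon_Y vs Taxon_U: 5
  Taxon_J vs Taxon_X: 6
  Taxon_J vs Taxon_U: 6
  Taxon_X vs Taxon_U: 7
The largest is 7, between Taxon_X and Taxon_U.

7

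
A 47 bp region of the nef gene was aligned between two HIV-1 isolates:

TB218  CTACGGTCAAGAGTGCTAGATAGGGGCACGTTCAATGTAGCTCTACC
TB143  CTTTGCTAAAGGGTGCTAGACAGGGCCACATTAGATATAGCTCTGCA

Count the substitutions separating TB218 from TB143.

13

The sequences differ at positions 3 (A/T), 4 (C/T), 6 (G/C), 8 (C/A), 12 (A/G), 21 (T/C), 26 (G/C), 30 (G/A), 33 (C/A), 34 (A/G), 37 (G/A), 45 (A/G), 47 (C/A).
That gives 13 mismatches out of 47 aligned sites, so the Hamming distance is 13.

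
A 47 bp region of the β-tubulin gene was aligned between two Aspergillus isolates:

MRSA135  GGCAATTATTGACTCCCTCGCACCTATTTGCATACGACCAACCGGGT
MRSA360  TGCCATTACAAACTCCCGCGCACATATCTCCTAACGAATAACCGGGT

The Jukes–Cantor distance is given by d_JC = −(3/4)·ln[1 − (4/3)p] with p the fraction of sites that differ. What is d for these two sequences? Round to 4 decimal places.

0.3451

Mismatches occur at site 1 (G↔T), site 4 (A↔C), site 9 (T↔C), site 10 (T↔A), site 11 (G↔A), site 18 (T↔G), site 24 (C↔A), site 28 (T↔C), site 30 (G↔C), site 32 (A↔T), site 33 (T↔A), site 38 (C↔A), site 39 (C↔T).
p = 13/47 = 0.276596.
d = −0.75 · ln(1 − (4/3)·0.276596) = −0.75 · ln(0.631205) = −0.75 · (-0.460125) = 0.3451.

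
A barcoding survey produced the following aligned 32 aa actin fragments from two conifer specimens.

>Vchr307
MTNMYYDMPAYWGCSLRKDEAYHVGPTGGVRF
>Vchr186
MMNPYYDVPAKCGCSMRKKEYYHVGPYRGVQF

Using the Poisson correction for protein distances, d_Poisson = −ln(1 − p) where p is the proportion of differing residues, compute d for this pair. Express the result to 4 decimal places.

Mismatches occur at site 2 (T/M), site 4 (M/P), site 8 (M/V), site 11 (Y/K), site 12 (W/C), site 16 (L/M), site 19 (D/K), site 21 (A/Y), site 27 (T/Y), site 28 (G/R), site 31 (R/Q).
p = 11/32 = 0.343750.
d = −ln(1 − 0.343750) = −ln(0.656250) = 0.4212.

0.4212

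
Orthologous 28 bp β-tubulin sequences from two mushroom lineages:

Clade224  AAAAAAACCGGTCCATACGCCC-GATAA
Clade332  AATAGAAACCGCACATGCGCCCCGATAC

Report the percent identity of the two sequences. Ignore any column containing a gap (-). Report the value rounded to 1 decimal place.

70.4%

Excluding the 1 gap column leaves 27 comparable sites.
Differing sites — 3:A/T; 5:A/G; 8:C/A; 10:G/C; 12:T/C; 13:C/A; 17:A/G; 28:A/C.
19 of the 27 comparable sites match, so the percent identity is 19/27 × 100 = 70.4%.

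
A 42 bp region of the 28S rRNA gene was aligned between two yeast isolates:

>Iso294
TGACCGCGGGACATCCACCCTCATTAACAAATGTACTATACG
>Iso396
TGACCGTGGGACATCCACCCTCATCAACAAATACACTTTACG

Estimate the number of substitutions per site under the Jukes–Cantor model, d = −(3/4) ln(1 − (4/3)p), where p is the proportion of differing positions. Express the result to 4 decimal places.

Mismatches occur at site 7 (C→T), site 25 (T→C), site 33 (G→A), site 34 (T→C), site 38 (A→T).
p = 5/42 = 0.119048.
d = −0.75 · ln(1 − (4/3)·0.119048) = −0.75 · ln(0.841269) = −0.75 · (-0.172844) = 0.1296.

0.1296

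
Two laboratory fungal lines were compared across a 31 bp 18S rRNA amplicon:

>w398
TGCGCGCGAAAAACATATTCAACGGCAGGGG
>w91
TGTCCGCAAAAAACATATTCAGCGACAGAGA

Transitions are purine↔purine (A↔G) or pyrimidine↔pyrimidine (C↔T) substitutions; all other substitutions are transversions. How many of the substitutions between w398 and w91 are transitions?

Differing sites — 3:C/T (Ti); 4:G/C (Tv); 8:G/A (Ti); 22:A/G (Ti); 25:G/A (Ti); 29:G/A (Ti); 31:G/A (Ti).
Of the 7 differences, 6 transitions and 1 transversion, so the answer is 6.

6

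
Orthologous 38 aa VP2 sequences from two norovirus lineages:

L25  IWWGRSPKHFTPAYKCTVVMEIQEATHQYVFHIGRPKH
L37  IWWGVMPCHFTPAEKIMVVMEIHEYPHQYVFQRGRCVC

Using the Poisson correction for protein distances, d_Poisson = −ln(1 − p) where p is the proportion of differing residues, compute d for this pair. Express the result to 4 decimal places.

Mismatches occur at site 5 (R/V), site 6 (S/M), site 8 (K/C), site 14 (Y/E), site 16 (C/I), site 17 (T/M), site 23 (Q/H), site 25 (A/Y), site 26 (T/P), site 32 (H/Q), site 33 (I/R), site 36 (P/C), site 37 (K/V), site 38 (H/C).
p = 14/38 = 0.368421.
d = −ln(1 − 0.368421) = −ln(0.631579) = 0.4595.

0.4595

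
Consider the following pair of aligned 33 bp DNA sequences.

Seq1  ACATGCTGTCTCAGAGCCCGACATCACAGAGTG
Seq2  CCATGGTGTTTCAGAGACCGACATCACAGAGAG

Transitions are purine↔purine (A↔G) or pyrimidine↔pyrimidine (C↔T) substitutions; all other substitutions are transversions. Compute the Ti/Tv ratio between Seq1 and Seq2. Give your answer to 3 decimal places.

The sequences differ at positions 1 (A/C, transversion), 6 (C/G, transversion), 10 (C/T, transition), 17 (C/A, transversion), 32 (T/A, transversion).
Of the 5 differences, 1 transition and 4 transversions, so Ti/Tv = 1/4 = 0.250.

0.250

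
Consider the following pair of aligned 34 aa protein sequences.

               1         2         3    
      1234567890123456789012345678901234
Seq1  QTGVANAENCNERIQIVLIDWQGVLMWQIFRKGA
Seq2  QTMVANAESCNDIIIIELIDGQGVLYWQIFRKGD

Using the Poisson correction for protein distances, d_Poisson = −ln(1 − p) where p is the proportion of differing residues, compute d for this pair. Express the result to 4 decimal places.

0.3075

Differing sites — 3:G/M; 9:N/S; 12:E/D; 13:R/I; 15:Q/I; 17:V/E; 21:W/G; 26:M/Y; 34:A/D.
p = 9/34 = 0.264706.
d = −ln(1 − 0.264706) = −ln(0.735294) = 0.3075.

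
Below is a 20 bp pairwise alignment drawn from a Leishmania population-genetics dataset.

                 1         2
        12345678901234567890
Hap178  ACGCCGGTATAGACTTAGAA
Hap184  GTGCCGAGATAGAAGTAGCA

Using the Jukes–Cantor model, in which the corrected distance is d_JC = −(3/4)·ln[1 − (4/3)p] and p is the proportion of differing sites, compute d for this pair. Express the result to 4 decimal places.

0.4715

Mismatches occur at site 1 (A↔G), site 2 (C↔T), site 7 (G↔A), site 8 (T↔G), site 14 (C↔A), site 15 (T↔G), site 19 (A↔C).
p = 7/20 = 0.350000.
d = −0.75 · ln(1 − (4/3)·0.350000) = −0.75 · ln(0.533333) = −0.75 · (-0.628609) = 0.4715.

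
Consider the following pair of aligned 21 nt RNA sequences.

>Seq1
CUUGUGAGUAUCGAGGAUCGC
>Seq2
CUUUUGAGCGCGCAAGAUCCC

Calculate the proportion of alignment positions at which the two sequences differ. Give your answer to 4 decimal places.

The sequences differ at positions 4 (G/U), 9 (U/C), 10 (A/G), 11 (U/C), 12 (C/G), 13 (G/C), 15 (G/A), 20 (G/C).
There are 8 differences over 21 sites, so p = 8/21 = 0.3810.

0.3810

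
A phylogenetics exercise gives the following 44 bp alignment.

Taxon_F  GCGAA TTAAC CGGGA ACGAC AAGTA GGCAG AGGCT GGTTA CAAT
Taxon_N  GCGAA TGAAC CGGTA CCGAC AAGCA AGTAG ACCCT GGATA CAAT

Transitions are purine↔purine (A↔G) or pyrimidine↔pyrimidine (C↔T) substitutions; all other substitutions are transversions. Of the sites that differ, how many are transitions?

3

Differing sites — 7:T/G (Tv); 14:G/T (Tv); 16:A/C (Tv); 24:T/C (Ti); 26:G/A (Ti); 28:C/T (Ti); 32:G/C (Tv); 33:G/C (Tv); 38:T/A (Tv).
Of the 9 differences, 3 transitions and 6 transversions, so the answer is 3.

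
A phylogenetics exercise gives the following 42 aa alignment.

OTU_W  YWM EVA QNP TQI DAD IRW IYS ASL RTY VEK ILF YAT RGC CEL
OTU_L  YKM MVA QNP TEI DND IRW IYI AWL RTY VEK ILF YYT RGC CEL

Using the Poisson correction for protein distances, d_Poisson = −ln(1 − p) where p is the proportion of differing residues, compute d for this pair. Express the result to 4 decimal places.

0.1823

The sequences differ at positions 2 (W/K), 4 (E/M), 11 (Q/E), 14 (A/N), 21 (S/I), 23 (S/W), 35 (A/Y).
p = 7/42 = 0.166667.
d = −ln(1 − 0.166667) = −ln(0.833333) = 0.1823.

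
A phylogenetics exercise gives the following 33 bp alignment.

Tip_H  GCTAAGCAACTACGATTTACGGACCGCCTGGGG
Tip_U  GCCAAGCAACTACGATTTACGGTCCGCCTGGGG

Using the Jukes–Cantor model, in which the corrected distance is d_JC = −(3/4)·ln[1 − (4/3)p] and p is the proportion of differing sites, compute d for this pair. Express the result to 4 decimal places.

0.0632

Mismatches occur at site 3 (T/C), site 23 (A/T).
p = 2/33 = 0.060606.
d = −0.75 · ln(1 − (4/3)·0.060606) = −0.75 · ln(0.919192) = −0.75 · (-0.084260) = 0.0632.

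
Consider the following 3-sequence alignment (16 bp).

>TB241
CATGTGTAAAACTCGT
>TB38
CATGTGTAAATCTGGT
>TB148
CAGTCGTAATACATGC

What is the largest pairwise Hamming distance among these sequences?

8

Pairwise Hamming distances:
  TB241 vs TB38: 2
  TB241 vs TB148: 7
  TB38 vs TB148: 8
The largest is 8, between TB38 and TB148.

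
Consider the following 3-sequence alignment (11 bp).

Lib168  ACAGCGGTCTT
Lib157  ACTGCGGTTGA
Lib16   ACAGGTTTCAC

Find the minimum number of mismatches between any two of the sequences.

Pairwise Hamming distances:
  Lib168 vs Lib157: 4
  Lib168 vs Lib16: 5
  Lib157 vs Lib16: 7
The smallest is 4, between Lib168 and Lib157.

4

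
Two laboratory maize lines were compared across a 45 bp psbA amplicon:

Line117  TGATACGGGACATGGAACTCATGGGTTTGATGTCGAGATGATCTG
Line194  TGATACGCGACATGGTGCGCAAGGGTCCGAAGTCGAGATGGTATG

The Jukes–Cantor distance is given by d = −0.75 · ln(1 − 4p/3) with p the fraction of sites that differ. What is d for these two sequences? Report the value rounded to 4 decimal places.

The sequences differ at positions 8 (G/C), 16 (A/T), 17 (A/G), 19 (T/G), 22 (T/A), 27 (T/C), 28 (T/C), 31 (T/A), 41 (A/G), 43 (C/A).
p = 10/45 = 0.222222.
d = −0.75 · ln(1 − (4/3)·0.222222) = −0.75 · ln(0.703704) = −0.75 · (-0.351397) = 0.2635.

0.2635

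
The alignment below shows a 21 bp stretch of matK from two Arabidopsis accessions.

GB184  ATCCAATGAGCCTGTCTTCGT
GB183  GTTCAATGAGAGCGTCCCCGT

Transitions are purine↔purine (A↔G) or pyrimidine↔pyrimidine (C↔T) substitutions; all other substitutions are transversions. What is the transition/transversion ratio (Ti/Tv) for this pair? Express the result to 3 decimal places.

2.500

The sequences differ at positions 1 (A/G, transition), 3 (C/T, transition), 11 (C/A, transversion), 12 (C/G, transversion), 13 (T/C, transition), 17 (T/C, transition), 18 (T/C, transition).
Of the 7 differences, 5 transitions and 2 transversions, so Ti/Tv = 5/2 = 2.500.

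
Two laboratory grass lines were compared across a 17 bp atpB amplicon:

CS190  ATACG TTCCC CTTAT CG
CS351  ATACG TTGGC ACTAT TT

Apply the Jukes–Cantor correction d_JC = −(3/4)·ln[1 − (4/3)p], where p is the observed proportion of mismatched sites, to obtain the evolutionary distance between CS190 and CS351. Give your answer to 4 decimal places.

Differing sites — 8:C/G; 9:C/G; 11:C/A; 12:T/C; 16:C/T; 17:G/T.
p = 6/17 = 0.352941.
d = −0.75 · ln(1 − (4/3)·0.352941) = −0.75 · ln(0.529412) = −0.75 · (-0.635988) = 0.4770.

0.4770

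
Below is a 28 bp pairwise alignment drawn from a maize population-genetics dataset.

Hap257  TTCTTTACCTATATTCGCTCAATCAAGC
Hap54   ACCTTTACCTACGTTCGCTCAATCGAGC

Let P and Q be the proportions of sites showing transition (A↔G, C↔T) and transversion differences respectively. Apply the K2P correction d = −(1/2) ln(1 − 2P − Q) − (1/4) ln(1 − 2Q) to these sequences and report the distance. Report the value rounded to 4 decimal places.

The sequences differ at positions 1 (T/A, transversion), 2 (T/C, transition), 12 (T/C, transition), 13 (A/G, transition), 25 (A/G, transition).
Of the 5 differences, 4 transitions and 1 transversion over 28 sites: P = 4/28 = 0.142857, Q = 1/28 = 0.035714.
d = −0.5·ln(0.678572) − 0.25·ln(0.928572) = −0.5·(-0.387765) − 0.25·(-0.074107) = 0.2124.

0.2124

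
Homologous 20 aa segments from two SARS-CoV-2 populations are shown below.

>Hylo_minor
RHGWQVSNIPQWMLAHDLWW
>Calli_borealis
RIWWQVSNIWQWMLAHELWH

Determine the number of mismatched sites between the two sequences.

Mismatches occur at site 2 (H/I), site 3 (G/W), site 10 (P/W), site 17 (D/E), site 20 (W/H).
That gives 5 mismatches out of 20 aligned sites, so the Hamming distance is 5.

5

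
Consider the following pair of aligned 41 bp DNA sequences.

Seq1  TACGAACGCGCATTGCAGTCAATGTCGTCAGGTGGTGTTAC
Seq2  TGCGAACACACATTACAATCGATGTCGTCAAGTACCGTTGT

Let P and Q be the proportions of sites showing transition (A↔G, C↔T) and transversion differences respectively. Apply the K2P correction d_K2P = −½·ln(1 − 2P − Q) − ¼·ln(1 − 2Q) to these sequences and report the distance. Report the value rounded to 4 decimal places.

0.4241

Mismatches occur at site 2 (A↔G, transition), site 8 (G↔A, transition), site 10 (G↔A, transition), site 15 (G↔A, transition), site 18 (G↔A, transition), site 21 (A↔G, transition), site 31 (G↔A, transition), site 34 (G↔A, transition), site 35 (G↔C, transversion), site 36 (T↔C, transition), site 40 (A↔G, transition), site 41 (C↔T, transition).
Of the 12 differences, 11 transitions and 1 transversion over 41 sites: P = 11/41 = 0.268293, Q = 1/41 = 0.024390.
d = −0.5·ln(0.439024) − 0.25·ln(0.951220) = −0.5·(-0.823201) − 0.25·(-0.050010) = 0.4241.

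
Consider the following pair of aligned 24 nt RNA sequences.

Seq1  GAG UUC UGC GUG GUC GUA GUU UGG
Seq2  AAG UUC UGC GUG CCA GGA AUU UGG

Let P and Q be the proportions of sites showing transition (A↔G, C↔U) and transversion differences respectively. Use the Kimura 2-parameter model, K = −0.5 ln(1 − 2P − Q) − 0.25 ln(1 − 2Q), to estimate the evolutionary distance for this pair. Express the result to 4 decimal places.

Mismatches occur at site 1 (G↔A, transition), site 13 (G↔C, transversion), site 14 (U↔C, transition), site 15 (C↔A, transversion), site 17 (U↔G, transversion), site 19 (G↔A, transition).
Of the 6 differences, 3 transitions and 3 transversions over 24 sites: P = 3/24 = 0.125000, Q = 3/24 = 0.125000.
d = −0.5·ln(0.625000) − 0.25·ln(0.750000) = −0.5·(-0.470004) − 0.25·(-0.287682) = 0.3069.

0.3069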